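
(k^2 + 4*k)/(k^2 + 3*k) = (k + 4)/(k + 3)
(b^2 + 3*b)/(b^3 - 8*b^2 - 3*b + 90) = b/(b^2 - 11*b + 30)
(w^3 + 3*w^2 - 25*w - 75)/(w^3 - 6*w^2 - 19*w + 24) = (w^2 - 25)/(w^2 - 9*w + 8)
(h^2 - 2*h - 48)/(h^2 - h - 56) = (h + 6)/(h + 7)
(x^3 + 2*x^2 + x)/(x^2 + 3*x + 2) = x*(x + 1)/(x + 2)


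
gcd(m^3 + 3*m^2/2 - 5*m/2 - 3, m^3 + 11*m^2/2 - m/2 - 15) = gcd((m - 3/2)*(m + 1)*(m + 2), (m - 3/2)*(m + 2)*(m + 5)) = m^2 + m/2 - 3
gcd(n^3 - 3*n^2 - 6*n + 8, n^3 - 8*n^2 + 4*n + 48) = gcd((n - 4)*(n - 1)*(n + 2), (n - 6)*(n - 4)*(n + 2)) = n^2 - 2*n - 8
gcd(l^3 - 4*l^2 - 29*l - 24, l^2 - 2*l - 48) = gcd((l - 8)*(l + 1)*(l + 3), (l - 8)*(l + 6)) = l - 8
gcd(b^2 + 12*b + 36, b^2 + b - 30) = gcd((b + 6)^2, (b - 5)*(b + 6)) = b + 6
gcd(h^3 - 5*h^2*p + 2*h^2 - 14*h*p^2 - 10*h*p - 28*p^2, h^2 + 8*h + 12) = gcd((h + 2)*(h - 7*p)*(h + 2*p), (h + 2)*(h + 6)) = h + 2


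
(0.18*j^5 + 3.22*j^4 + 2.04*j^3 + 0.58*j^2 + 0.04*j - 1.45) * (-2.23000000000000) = -0.4014*j^5 - 7.1806*j^4 - 4.5492*j^3 - 1.2934*j^2 - 0.0892*j + 3.2335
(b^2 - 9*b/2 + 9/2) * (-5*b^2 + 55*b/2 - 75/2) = -5*b^4 + 50*b^3 - 735*b^2/4 + 585*b/2 - 675/4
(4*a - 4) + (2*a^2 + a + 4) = 2*a^2 + 5*a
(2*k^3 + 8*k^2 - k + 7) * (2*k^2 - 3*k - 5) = 4*k^5 + 10*k^4 - 36*k^3 - 23*k^2 - 16*k - 35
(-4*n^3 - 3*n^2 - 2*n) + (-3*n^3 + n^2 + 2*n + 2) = -7*n^3 - 2*n^2 + 2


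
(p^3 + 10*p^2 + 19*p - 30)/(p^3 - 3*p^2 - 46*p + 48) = (p + 5)/(p - 8)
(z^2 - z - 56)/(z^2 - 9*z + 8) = (z + 7)/(z - 1)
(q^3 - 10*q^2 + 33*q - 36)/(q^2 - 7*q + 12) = q - 3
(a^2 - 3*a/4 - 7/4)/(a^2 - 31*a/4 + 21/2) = (a + 1)/(a - 6)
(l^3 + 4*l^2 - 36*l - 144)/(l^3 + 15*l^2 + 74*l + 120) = (l - 6)/(l + 5)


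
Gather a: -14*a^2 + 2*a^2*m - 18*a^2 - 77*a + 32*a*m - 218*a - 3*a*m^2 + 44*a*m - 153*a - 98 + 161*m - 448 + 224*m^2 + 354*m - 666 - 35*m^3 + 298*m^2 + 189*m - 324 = a^2*(2*m - 32) + a*(-3*m^2 + 76*m - 448) - 35*m^3 + 522*m^2 + 704*m - 1536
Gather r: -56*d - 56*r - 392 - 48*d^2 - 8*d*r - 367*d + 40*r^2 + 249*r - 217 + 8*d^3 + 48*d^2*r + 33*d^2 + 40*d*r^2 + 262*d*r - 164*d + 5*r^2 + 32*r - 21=8*d^3 - 15*d^2 - 587*d + r^2*(40*d + 45) + r*(48*d^2 + 254*d + 225) - 630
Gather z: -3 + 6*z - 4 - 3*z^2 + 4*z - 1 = -3*z^2 + 10*z - 8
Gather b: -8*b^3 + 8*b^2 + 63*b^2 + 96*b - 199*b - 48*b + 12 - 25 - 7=-8*b^3 + 71*b^2 - 151*b - 20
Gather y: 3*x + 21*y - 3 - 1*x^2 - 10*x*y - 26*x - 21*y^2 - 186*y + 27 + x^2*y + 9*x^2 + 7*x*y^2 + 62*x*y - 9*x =8*x^2 - 32*x + y^2*(7*x - 21) + y*(x^2 + 52*x - 165) + 24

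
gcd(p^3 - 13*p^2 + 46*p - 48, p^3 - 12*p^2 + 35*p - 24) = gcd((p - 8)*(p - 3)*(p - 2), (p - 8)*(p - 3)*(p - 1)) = p^2 - 11*p + 24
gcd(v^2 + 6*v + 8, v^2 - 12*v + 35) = 1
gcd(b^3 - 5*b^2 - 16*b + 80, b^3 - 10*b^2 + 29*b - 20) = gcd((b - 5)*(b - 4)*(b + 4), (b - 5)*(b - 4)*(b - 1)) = b^2 - 9*b + 20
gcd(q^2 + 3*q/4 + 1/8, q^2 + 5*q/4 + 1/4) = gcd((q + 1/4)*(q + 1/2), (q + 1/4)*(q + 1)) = q + 1/4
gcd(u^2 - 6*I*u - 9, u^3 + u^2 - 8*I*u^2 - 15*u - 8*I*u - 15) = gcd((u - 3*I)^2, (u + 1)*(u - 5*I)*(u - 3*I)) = u - 3*I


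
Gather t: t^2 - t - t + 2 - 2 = t^2 - 2*t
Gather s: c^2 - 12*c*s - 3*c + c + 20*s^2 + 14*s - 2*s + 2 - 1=c^2 - 2*c + 20*s^2 + s*(12 - 12*c) + 1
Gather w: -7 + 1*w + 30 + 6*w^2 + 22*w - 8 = 6*w^2 + 23*w + 15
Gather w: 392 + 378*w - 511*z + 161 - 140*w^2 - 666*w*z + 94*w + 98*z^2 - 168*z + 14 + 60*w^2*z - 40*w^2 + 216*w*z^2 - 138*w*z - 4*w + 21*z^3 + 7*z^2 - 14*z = w^2*(60*z - 180) + w*(216*z^2 - 804*z + 468) + 21*z^3 + 105*z^2 - 693*z + 567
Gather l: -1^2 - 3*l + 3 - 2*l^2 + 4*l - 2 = -2*l^2 + l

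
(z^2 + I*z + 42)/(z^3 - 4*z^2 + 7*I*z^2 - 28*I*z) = (z - 6*I)/(z*(z - 4))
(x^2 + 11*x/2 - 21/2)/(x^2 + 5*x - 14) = (x - 3/2)/(x - 2)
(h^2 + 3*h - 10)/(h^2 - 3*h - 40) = (h - 2)/(h - 8)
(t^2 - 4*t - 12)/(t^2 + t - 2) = (t - 6)/(t - 1)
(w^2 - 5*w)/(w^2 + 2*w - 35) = w/(w + 7)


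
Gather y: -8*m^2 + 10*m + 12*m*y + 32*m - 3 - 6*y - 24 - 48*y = -8*m^2 + 42*m + y*(12*m - 54) - 27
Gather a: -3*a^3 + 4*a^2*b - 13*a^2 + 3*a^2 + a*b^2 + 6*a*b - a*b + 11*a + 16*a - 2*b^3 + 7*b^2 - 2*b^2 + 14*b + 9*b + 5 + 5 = -3*a^3 + a^2*(4*b - 10) + a*(b^2 + 5*b + 27) - 2*b^3 + 5*b^2 + 23*b + 10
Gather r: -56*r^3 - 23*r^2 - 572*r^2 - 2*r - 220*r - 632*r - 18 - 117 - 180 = -56*r^3 - 595*r^2 - 854*r - 315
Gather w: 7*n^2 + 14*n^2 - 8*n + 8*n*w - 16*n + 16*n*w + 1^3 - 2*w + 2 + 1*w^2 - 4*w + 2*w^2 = 21*n^2 - 24*n + 3*w^2 + w*(24*n - 6) + 3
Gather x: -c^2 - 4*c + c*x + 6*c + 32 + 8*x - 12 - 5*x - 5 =-c^2 + 2*c + x*(c + 3) + 15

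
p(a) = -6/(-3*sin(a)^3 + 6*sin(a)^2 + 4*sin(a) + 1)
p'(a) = -6*(9*sin(a)^2*cos(a) - 12*sin(a)*cos(a) - 4*cos(a))/(-3*sin(a)^3 + 6*sin(a)^2 + 4*sin(a) + 1)^2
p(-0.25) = -14.18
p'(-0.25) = 15.60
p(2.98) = -3.36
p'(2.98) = -10.57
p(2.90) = -2.66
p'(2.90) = -7.25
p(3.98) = -2.33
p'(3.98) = 5.98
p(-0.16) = -11.38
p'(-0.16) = 39.64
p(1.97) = -0.81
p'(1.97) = -0.31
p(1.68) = -0.75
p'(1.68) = -0.07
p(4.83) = -1.02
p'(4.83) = -0.34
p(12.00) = -5.74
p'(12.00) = -23.34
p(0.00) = -6.00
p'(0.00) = 24.00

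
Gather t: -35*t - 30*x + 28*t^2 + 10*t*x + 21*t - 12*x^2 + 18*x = 28*t^2 + t*(10*x - 14) - 12*x^2 - 12*x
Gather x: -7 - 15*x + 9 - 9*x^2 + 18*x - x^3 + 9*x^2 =-x^3 + 3*x + 2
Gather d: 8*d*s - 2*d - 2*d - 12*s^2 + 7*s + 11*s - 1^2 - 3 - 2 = d*(8*s - 4) - 12*s^2 + 18*s - 6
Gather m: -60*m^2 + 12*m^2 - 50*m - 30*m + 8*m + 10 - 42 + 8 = -48*m^2 - 72*m - 24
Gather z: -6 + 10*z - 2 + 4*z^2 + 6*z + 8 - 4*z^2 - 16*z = 0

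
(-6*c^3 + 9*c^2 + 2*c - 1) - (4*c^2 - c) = -6*c^3 + 5*c^2 + 3*c - 1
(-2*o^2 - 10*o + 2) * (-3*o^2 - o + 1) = 6*o^4 + 32*o^3 + 2*o^2 - 12*o + 2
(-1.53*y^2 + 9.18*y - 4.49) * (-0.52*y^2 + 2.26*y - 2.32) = 0.7956*y^4 - 8.2314*y^3 + 26.6312*y^2 - 31.445*y + 10.4168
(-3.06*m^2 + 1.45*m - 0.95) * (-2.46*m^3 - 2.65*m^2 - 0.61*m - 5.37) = 7.5276*m^5 + 4.542*m^4 + 0.3611*m^3 + 18.0652*m^2 - 7.207*m + 5.1015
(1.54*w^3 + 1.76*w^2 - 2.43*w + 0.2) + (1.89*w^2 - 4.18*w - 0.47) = 1.54*w^3 + 3.65*w^2 - 6.61*w - 0.27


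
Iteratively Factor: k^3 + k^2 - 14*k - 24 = (k + 2)*(k^2 - k - 12) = (k + 2)*(k + 3)*(k - 4)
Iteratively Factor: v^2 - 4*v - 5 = (v + 1)*(v - 5)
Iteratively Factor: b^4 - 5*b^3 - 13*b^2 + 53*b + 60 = (b - 4)*(b^3 - b^2 - 17*b - 15) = (b - 5)*(b - 4)*(b^2 + 4*b + 3) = (b - 5)*(b - 4)*(b + 1)*(b + 3)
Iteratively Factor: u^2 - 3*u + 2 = (u - 1)*(u - 2)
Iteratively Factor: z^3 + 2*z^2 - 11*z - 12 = (z - 3)*(z^2 + 5*z + 4) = (z - 3)*(z + 4)*(z + 1)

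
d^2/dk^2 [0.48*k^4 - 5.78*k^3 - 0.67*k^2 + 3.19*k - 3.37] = 5.76*k^2 - 34.68*k - 1.34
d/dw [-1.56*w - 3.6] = -1.56000000000000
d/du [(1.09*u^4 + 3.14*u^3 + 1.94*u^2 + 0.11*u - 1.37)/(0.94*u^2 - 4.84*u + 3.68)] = (2.0492*u^5 - 12.8752*u^4 - 14.3504*u^3 + 25.1726*u^2 + 16.854*u - 6.226)/(0.8836*u^4 - 9.0992*u^3 + 30.344*u^2 - 35.6224*u + 13.5424)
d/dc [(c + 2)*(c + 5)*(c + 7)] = 3*c^2 + 28*c + 59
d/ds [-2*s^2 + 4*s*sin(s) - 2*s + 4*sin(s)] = 4*s*cos(s) - 4*s + 4*sqrt(2)*sin(s + pi/4) - 2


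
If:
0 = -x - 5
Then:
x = -5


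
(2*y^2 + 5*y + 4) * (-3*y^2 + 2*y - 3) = -6*y^4 - 11*y^3 - 8*y^2 - 7*y - 12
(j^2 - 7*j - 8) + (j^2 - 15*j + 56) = 2*j^2 - 22*j + 48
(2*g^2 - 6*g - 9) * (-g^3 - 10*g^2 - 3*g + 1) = -2*g^5 - 14*g^4 + 63*g^3 + 110*g^2 + 21*g - 9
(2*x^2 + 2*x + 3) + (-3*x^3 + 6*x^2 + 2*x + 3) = -3*x^3 + 8*x^2 + 4*x + 6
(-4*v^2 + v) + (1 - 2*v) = -4*v^2 - v + 1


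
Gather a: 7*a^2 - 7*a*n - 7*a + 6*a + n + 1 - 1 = 7*a^2 + a*(-7*n - 1) + n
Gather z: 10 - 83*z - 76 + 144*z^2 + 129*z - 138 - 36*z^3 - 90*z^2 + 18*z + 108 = -36*z^3 + 54*z^2 + 64*z - 96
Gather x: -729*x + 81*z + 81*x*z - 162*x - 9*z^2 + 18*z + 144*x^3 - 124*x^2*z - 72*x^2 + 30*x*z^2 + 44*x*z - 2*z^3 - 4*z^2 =144*x^3 + x^2*(-124*z - 72) + x*(30*z^2 + 125*z - 891) - 2*z^3 - 13*z^2 + 99*z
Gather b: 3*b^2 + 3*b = 3*b^2 + 3*b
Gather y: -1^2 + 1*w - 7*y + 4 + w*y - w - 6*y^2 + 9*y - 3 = -6*y^2 + y*(w + 2)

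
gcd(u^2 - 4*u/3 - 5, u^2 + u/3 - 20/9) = u + 5/3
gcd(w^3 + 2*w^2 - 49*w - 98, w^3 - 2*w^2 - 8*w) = w + 2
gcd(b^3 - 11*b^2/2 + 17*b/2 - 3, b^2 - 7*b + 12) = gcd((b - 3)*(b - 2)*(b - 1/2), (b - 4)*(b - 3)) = b - 3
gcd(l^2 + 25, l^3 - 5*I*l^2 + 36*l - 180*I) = l - 5*I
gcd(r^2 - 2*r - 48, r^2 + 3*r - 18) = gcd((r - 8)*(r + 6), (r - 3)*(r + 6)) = r + 6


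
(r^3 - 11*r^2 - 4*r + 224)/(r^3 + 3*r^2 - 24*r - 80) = (r^2 - 15*r + 56)/(r^2 - r - 20)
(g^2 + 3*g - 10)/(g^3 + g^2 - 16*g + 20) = 1/(g - 2)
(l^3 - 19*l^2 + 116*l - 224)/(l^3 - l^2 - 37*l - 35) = (l^2 - 12*l + 32)/(l^2 + 6*l + 5)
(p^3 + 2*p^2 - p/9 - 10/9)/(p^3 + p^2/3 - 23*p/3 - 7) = (9*p^2 + 9*p - 10)/(3*(3*p^2 - 2*p - 21))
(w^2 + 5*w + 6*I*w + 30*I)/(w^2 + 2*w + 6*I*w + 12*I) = (w + 5)/(w + 2)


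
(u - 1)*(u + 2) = u^2 + u - 2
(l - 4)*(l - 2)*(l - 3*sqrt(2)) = l^3 - 6*l^2 - 3*sqrt(2)*l^2 + 8*l + 18*sqrt(2)*l - 24*sqrt(2)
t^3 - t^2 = t^2*(t - 1)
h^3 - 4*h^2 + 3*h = h*(h - 3)*(h - 1)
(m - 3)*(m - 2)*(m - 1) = m^3 - 6*m^2 + 11*m - 6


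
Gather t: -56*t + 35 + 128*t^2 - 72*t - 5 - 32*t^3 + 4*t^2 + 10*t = -32*t^3 + 132*t^2 - 118*t + 30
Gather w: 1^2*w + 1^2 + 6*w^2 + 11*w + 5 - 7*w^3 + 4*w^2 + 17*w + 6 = -7*w^3 + 10*w^2 + 29*w + 12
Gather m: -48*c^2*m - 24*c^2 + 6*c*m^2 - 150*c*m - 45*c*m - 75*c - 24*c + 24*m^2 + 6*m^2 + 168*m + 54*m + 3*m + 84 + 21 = -24*c^2 - 99*c + m^2*(6*c + 30) + m*(-48*c^2 - 195*c + 225) + 105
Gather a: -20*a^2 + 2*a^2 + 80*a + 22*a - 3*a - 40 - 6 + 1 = -18*a^2 + 99*a - 45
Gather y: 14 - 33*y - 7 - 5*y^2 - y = -5*y^2 - 34*y + 7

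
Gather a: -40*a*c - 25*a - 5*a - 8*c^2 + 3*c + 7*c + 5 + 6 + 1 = a*(-40*c - 30) - 8*c^2 + 10*c + 12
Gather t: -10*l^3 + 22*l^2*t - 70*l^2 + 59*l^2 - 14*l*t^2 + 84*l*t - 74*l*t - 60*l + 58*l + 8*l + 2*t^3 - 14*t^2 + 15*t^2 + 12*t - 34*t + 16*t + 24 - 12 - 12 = -10*l^3 - 11*l^2 + 6*l + 2*t^3 + t^2*(1 - 14*l) + t*(22*l^2 + 10*l - 6)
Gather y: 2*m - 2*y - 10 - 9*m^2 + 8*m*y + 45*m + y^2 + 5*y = -9*m^2 + 47*m + y^2 + y*(8*m + 3) - 10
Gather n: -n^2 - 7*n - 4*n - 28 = -n^2 - 11*n - 28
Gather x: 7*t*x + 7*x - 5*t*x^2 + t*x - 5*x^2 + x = x^2*(-5*t - 5) + x*(8*t + 8)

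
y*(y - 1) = y^2 - y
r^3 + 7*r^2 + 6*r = r*(r + 1)*(r + 6)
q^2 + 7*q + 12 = (q + 3)*(q + 4)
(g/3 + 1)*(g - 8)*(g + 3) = g^3/3 - 2*g^2/3 - 13*g - 24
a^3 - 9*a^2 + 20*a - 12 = (a - 6)*(a - 2)*(a - 1)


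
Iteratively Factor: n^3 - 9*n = (n - 3)*(n^2 + 3*n) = (n - 3)*(n + 3)*(n)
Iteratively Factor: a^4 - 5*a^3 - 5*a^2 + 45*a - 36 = (a - 4)*(a^3 - a^2 - 9*a + 9) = (a - 4)*(a - 3)*(a^2 + 2*a - 3) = (a - 4)*(a - 3)*(a + 3)*(a - 1)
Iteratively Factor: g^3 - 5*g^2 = (g)*(g^2 - 5*g) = g^2*(g - 5)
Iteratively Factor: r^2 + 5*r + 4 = (r + 1)*(r + 4)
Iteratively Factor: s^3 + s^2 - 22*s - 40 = (s + 4)*(s^2 - 3*s - 10) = (s - 5)*(s + 4)*(s + 2)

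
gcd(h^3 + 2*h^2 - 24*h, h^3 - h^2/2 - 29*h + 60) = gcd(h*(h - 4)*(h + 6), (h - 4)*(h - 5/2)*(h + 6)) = h^2 + 2*h - 24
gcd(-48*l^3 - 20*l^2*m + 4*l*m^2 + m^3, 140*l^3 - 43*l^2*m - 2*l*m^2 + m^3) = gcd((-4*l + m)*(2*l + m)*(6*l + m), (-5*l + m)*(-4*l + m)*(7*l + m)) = 4*l - m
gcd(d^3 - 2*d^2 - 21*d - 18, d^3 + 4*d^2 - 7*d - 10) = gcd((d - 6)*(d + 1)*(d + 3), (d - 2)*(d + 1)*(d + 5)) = d + 1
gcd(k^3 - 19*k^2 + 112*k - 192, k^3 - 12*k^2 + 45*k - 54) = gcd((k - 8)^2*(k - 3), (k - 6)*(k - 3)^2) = k - 3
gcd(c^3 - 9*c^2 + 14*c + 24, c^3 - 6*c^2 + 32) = c - 4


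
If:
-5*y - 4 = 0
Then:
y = -4/5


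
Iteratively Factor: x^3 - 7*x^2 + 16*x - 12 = (x - 2)*(x^2 - 5*x + 6) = (x - 3)*(x - 2)*(x - 2)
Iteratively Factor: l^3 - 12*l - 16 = (l + 2)*(l^2 - 2*l - 8) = (l + 2)^2*(l - 4)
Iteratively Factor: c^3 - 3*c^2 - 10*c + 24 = (c + 3)*(c^2 - 6*c + 8) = (c - 4)*(c + 3)*(c - 2)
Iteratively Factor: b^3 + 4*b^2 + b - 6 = (b + 3)*(b^2 + b - 2) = (b + 2)*(b + 3)*(b - 1)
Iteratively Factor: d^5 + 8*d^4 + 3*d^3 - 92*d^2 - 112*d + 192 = (d + 4)*(d^4 + 4*d^3 - 13*d^2 - 40*d + 48) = (d - 1)*(d + 4)*(d^3 + 5*d^2 - 8*d - 48) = (d - 1)*(d + 4)^2*(d^2 + d - 12) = (d - 3)*(d - 1)*(d + 4)^2*(d + 4)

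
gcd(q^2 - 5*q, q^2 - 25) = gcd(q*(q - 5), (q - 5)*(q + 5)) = q - 5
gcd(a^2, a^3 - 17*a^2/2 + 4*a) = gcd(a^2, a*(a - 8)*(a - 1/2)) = a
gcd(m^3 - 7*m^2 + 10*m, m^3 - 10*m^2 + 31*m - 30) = m^2 - 7*m + 10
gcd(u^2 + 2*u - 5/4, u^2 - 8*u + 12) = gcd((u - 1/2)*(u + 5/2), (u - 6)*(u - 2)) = 1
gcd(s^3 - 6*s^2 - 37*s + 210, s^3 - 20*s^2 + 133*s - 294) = s - 7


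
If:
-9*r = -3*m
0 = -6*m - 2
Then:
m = -1/3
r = -1/9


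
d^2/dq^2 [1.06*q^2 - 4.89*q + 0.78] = 2.12000000000000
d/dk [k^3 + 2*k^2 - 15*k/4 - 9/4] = 3*k^2 + 4*k - 15/4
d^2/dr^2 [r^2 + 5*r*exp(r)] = 5*r*exp(r) + 10*exp(r) + 2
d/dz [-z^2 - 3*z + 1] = -2*z - 3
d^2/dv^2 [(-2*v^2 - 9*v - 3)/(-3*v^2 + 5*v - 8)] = 2*(111*v^3 - 63*v^2 - 783*v + 491)/(27*v^6 - 135*v^5 + 441*v^4 - 845*v^3 + 1176*v^2 - 960*v + 512)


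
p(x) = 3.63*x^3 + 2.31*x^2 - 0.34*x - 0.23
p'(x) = 10.89*x^2 + 4.62*x - 0.34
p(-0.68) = -0.07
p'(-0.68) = 1.55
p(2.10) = 42.86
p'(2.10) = 57.39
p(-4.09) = -208.55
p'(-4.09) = 162.93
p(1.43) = 14.62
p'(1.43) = 28.54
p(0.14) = -0.22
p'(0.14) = 0.52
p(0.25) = -0.11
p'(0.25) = 1.50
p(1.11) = 7.20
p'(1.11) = 18.21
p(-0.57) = 0.04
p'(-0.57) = 0.56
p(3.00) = 117.55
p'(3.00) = 111.53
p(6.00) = 864.97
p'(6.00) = 419.42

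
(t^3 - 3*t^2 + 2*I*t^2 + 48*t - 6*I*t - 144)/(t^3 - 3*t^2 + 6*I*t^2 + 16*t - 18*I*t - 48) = (t - 6*I)/(t - 2*I)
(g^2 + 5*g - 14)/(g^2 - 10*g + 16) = (g + 7)/(g - 8)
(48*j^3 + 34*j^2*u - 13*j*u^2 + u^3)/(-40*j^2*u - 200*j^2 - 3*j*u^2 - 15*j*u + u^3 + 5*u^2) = (-6*j^2 - 5*j*u + u^2)/(5*j*u + 25*j + u^2 + 5*u)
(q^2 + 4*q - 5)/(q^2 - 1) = (q + 5)/(q + 1)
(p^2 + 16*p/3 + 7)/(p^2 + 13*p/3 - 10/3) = (3*p^2 + 16*p + 21)/(3*p^2 + 13*p - 10)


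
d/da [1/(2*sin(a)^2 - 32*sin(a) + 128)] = -cos(a)/(sin(a) - 8)^3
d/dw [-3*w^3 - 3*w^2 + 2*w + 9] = -9*w^2 - 6*w + 2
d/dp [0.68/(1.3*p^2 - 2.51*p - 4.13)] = (1.7068 - 1.768*p)/(-1.3*p^2 + 2.51*p + 4.13)^2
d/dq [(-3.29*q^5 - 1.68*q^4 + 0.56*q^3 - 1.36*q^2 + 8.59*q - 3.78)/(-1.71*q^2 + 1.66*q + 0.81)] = (16.8777*q^6 - 16.1*q^5 - 22.6485*q^4 - 3.584*q^3 + 13.7921*q^2 - 15.1308*q + 13.2327)/(2.9241*q^4 - 5.6772*q^3 - 0.0146000000000002*q^2 + 2.6892*q + 0.6561)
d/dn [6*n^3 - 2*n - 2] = 18*n^2 - 2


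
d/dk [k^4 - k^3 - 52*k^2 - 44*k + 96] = 4*k^3 - 3*k^2 - 104*k - 44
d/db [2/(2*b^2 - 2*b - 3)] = 4*(1 - 2*b)/(-2*b^2 + 2*b + 3)^2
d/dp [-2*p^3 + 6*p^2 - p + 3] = -6*p^2 + 12*p - 1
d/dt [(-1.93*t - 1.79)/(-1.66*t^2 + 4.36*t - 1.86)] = (-3.2038*t^2 - 5.9428*t + 11.3942)/(2.7556*t^4 - 14.4752*t^3 + 25.1848*t^2 - 16.2192*t + 3.4596)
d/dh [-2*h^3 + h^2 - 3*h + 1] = -6*h^2 + 2*h - 3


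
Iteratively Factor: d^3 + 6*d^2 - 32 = (d + 4)*(d^2 + 2*d - 8) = (d - 2)*(d + 4)*(d + 4)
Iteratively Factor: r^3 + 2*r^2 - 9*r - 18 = (r - 3)*(r^2 + 5*r + 6) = (r - 3)*(r + 2)*(r + 3)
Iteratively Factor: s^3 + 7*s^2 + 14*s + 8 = (s + 2)*(s^2 + 5*s + 4) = (s + 1)*(s + 2)*(s + 4)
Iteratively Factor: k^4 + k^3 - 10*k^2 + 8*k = (k)*(k^3 + k^2 - 10*k + 8) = k*(k - 1)*(k^2 + 2*k - 8) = k*(k - 1)*(k + 4)*(k - 2)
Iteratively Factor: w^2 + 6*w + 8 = (w + 2)*(w + 4)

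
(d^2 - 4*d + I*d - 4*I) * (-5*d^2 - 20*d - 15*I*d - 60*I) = -5*d^4 - 20*I*d^3 + 95*d^2 + 320*I*d - 240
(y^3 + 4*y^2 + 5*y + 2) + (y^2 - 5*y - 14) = y^3 + 5*y^2 - 12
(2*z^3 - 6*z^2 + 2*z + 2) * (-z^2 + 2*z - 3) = -2*z^5 + 10*z^4 - 20*z^3 + 20*z^2 - 2*z - 6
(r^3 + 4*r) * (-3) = -3*r^3 - 12*r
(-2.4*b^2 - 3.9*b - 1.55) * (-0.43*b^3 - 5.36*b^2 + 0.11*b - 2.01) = 1.032*b^5 + 14.541*b^4 + 21.3065*b^3 + 12.703*b^2 + 7.6685*b + 3.1155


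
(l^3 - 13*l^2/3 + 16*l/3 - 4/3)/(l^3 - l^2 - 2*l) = (3*l^2 - 7*l + 2)/(3*l*(l + 1))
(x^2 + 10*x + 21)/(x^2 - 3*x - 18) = (x + 7)/(x - 6)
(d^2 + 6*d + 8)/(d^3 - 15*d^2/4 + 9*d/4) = 4*(d^2 + 6*d + 8)/(d*(4*d^2 - 15*d + 9))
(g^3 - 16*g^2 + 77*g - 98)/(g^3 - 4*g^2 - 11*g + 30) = (g^2 - 14*g + 49)/(g^2 - 2*g - 15)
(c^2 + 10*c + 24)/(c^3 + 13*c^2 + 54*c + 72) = 1/(c + 3)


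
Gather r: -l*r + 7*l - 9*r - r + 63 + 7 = 7*l + r*(-l - 10) + 70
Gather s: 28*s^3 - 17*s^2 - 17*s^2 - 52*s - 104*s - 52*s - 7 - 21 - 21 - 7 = 28*s^3 - 34*s^2 - 208*s - 56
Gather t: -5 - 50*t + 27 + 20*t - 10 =12 - 30*t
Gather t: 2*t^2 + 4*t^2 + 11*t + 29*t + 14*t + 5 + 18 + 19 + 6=6*t^2 + 54*t + 48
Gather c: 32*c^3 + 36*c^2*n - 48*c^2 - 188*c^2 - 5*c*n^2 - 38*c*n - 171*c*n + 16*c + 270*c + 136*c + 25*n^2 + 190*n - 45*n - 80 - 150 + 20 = 32*c^3 + c^2*(36*n - 236) + c*(-5*n^2 - 209*n + 422) + 25*n^2 + 145*n - 210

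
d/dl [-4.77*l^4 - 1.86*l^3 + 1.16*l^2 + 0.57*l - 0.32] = -19.08*l^3 - 5.58*l^2 + 2.32*l + 0.57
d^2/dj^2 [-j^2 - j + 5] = -2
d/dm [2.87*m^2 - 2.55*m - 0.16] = 5.74*m - 2.55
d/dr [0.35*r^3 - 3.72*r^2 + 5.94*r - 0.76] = 1.05*r^2 - 7.44*r + 5.94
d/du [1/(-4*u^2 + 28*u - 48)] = (2*u - 7)/(4*(u^2 - 7*u + 12)^2)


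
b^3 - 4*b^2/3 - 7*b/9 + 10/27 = (b - 5/3)*(b - 1/3)*(b + 2/3)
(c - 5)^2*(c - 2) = c^3 - 12*c^2 + 45*c - 50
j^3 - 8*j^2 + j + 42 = (j - 7)*(j - 3)*(j + 2)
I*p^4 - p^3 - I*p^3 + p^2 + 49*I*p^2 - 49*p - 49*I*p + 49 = (p - 7*I)*(p + I)*(p + 7*I)*(I*p - I)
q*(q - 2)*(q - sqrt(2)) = q^3 - 2*q^2 - sqrt(2)*q^2 + 2*sqrt(2)*q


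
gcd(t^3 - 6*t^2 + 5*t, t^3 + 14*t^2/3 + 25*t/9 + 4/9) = 1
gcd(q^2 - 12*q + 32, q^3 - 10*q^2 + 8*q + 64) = q^2 - 12*q + 32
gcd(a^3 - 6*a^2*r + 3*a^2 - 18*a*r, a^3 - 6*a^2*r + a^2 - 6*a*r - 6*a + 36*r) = -a^2 + 6*a*r - 3*a + 18*r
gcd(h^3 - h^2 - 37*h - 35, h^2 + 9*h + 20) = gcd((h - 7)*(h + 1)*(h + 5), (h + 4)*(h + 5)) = h + 5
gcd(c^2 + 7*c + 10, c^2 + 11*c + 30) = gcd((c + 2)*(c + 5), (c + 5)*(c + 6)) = c + 5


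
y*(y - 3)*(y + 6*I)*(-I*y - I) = -I*y^4 + 6*y^3 + 2*I*y^3 - 12*y^2 + 3*I*y^2 - 18*y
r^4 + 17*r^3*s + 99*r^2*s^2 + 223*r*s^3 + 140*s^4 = (r + s)*(r + 4*s)*(r + 5*s)*(r + 7*s)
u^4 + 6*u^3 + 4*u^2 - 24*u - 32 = (u - 2)*(u + 2)^2*(u + 4)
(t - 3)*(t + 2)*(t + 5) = t^3 + 4*t^2 - 11*t - 30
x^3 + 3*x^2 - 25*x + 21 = (x - 3)*(x - 1)*(x + 7)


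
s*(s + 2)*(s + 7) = s^3 + 9*s^2 + 14*s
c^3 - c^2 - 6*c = c*(c - 3)*(c + 2)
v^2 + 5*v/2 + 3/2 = (v + 1)*(v + 3/2)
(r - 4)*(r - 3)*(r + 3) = r^3 - 4*r^2 - 9*r + 36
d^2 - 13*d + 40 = (d - 8)*(d - 5)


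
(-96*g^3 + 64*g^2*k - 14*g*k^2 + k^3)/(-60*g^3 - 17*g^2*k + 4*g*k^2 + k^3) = (24*g^2 - 10*g*k + k^2)/(15*g^2 + 8*g*k + k^2)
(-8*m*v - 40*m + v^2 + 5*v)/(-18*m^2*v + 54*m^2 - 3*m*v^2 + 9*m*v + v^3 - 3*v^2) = (8*m*v + 40*m - v^2 - 5*v)/(18*m^2*v - 54*m^2 + 3*m*v^2 - 9*m*v - v^3 + 3*v^2)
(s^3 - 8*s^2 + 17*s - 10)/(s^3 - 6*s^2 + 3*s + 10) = (s - 1)/(s + 1)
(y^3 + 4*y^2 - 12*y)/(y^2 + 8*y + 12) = y*(y - 2)/(y + 2)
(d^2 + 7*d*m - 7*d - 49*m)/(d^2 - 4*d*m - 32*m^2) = (-d^2 - 7*d*m + 7*d + 49*m)/(-d^2 + 4*d*m + 32*m^2)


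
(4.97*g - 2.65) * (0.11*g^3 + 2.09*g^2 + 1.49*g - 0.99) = 0.5467*g^4 + 10.0958*g^3 + 1.8668*g^2 - 8.8688*g + 2.6235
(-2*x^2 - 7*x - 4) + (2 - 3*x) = -2*x^2 - 10*x - 2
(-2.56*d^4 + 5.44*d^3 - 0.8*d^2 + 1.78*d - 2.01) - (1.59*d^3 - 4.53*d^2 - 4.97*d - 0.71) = -2.56*d^4 + 3.85*d^3 + 3.73*d^2 + 6.75*d - 1.3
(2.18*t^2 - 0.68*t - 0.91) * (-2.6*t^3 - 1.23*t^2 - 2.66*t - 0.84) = -5.668*t^5 - 0.9134*t^4 - 2.5964*t^3 + 1.0969*t^2 + 2.9918*t + 0.7644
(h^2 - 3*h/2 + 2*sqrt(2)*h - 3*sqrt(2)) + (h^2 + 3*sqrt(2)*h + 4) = 2*h^2 - 3*h/2 + 5*sqrt(2)*h - 3*sqrt(2) + 4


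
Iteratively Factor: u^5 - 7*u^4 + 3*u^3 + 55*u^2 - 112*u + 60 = (u - 2)*(u^4 - 5*u^3 - 7*u^2 + 41*u - 30) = (u - 2)*(u - 1)*(u^3 - 4*u^2 - 11*u + 30) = (u - 5)*(u - 2)*(u - 1)*(u^2 + u - 6) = (u - 5)*(u - 2)*(u - 1)*(u + 3)*(u - 2)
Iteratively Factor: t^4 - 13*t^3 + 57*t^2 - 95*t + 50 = (t - 2)*(t^3 - 11*t^2 + 35*t - 25) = (t - 5)*(t - 2)*(t^2 - 6*t + 5) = (t - 5)^2*(t - 2)*(t - 1)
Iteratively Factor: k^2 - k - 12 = (k + 3)*(k - 4)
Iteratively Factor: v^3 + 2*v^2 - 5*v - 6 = (v + 3)*(v^2 - v - 2) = (v + 1)*(v + 3)*(v - 2)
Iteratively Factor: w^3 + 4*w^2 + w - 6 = (w + 2)*(w^2 + 2*w - 3) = (w + 2)*(w + 3)*(w - 1)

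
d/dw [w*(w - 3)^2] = 3*(w - 3)*(w - 1)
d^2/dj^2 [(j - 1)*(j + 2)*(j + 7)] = 6*j + 16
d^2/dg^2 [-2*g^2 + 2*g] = -4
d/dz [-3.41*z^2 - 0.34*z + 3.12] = -6.82*z - 0.34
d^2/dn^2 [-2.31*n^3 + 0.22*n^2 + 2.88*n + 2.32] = 0.44 - 13.86*n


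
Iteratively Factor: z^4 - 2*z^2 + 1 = (z + 1)*(z^3 - z^2 - z + 1) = (z - 1)*(z + 1)*(z^2 - 1) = (z - 1)*(z + 1)^2*(z - 1)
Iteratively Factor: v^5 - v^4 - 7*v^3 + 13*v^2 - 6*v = (v - 2)*(v^4 + v^3 - 5*v^2 + 3*v) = v*(v - 2)*(v^3 + v^2 - 5*v + 3) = v*(v - 2)*(v - 1)*(v^2 + 2*v - 3) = v*(v - 2)*(v - 1)^2*(v + 3)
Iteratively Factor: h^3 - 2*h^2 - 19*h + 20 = (h + 4)*(h^2 - 6*h + 5) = (h - 5)*(h + 4)*(h - 1)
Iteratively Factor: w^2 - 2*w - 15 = (w - 5)*(w + 3)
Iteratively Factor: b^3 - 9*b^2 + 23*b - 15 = (b - 5)*(b^2 - 4*b + 3) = (b - 5)*(b - 1)*(b - 3)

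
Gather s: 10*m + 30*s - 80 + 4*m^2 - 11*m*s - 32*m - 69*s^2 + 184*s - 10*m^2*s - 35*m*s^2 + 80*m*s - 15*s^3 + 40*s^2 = 4*m^2 - 22*m - 15*s^3 + s^2*(-35*m - 29) + s*(-10*m^2 + 69*m + 214) - 80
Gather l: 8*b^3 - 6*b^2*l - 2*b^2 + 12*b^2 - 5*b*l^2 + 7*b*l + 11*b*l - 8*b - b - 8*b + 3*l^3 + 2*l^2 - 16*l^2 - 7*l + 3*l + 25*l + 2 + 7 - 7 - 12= 8*b^3 + 10*b^2 - 17*b + 3*l^3 + l^2*(-5*b - 14) + l*(-6*b^2 + 18*b + 21) - 10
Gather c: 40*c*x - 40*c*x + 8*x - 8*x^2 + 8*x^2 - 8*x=0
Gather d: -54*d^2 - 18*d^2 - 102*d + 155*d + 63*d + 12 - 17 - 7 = -72*d^2 + 116*d - 12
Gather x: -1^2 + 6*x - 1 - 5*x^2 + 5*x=-5*x^2 + 11*x - 2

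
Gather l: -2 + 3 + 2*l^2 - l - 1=2*l^2 - l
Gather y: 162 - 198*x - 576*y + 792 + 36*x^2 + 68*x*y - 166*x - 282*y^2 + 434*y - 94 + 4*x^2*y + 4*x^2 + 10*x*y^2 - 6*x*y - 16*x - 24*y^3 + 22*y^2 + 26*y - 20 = 40*x^2 - 380*x - 24*y^3 + y^2*(10*x - 260) + y*(4*x^2 + 62*x - 116) + 840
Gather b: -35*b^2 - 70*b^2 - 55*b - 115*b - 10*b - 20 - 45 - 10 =-105*b^2 - 180*b - 75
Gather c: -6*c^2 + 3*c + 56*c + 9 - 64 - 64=-6*c^2 + 59*c - 119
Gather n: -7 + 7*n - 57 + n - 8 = 8*n - 72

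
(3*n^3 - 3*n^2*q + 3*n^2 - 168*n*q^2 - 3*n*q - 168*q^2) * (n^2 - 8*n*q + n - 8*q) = 3*n^5 - 27*n^4*q + 6*n^4 - 144*n^3*q^2 - 54*n^3*q + 3*n^3 + 1344*n^2*q^3 - 288*n^2*q^2 - 27*n^2*q + 2688*n*q^3 - 144*n*q^2 + 1344*q^3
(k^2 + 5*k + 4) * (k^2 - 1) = k^4 + 5*k^3 + 3*k^2 - 5*k - 4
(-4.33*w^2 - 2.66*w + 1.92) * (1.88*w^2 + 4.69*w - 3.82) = -8.1404*w^4 - 25.3085*w^3 + 7.6748*w^2 + 19.166*w - 7.3344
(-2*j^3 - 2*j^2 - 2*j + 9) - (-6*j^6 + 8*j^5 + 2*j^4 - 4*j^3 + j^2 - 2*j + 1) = 6*j^6 - 8*j^5 - 2*j^4 + 2*j^3 - 3*j^2 + 8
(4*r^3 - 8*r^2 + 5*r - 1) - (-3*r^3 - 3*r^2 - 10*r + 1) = 7*r^3 - 5*r^2 + 15*r - 2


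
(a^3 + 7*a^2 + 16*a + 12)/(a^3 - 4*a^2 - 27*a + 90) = (a^3 + 7*a^2 + 16*a + 12)/(a^3 - 4*a^2 - 27*a + 90)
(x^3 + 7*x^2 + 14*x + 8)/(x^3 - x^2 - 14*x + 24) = (x^2 + 3*x + 2)/(x^2 - 5*x + 6)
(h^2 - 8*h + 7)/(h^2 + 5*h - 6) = (h - 7)/(h + 6)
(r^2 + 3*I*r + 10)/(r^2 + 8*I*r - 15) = (r - 2*I)/(r + 3*I)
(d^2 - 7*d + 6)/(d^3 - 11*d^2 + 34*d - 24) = 1/(d - 4)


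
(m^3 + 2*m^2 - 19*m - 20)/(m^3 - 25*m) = (m^2 - 3*m - 4)/(m*(m - 5))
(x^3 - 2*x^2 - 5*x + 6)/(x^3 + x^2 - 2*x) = (x - 3)/x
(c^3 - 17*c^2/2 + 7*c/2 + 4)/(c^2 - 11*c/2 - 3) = (c^2 - 9*c + 8)/(c - 6)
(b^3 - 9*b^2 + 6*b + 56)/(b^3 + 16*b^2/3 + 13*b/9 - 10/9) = 9*(b^3 - 9*b^2 + 6*b + 56)/(9*b^3 + 48*b^2 + 13*b - 10)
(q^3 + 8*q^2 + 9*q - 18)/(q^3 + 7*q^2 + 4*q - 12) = (q + 3)/(q + 2)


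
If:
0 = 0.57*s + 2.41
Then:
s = -4.23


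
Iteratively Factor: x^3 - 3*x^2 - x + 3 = (x - 1)*(x^2 - 2*x - 3) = (x - 3)*(x - 1)*(x + 1)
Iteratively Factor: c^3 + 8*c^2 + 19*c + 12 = (c + 3)*(c^2 + 5*c + 4) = (c + 1)*(c + 3)*(c + 4)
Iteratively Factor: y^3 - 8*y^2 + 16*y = (y - 4)*(y^2 - 4*y) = y*(y - 4)*(y - 4)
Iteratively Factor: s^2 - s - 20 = (s + 4)*(s - 5)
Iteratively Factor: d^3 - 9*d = (d - 3)*(d^2 + 3*d) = (d - 3)*(d + 3)*(d)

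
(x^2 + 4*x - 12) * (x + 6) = x^3 + 10*x^2 + 12*x - 72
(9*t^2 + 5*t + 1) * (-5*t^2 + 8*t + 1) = -45*t^4 + 47*t^3 + 44*t^2 + 13*t + 1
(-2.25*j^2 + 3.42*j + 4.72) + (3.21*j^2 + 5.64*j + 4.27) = 0.96*j^2 + 9.06*j + 8.99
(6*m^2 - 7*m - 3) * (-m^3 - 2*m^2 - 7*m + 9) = -6*m^5 - 5*m^4 - 25*m^3 + 109*m^2 - 42*m - 27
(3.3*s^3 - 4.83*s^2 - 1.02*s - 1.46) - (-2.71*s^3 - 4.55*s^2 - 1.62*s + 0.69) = 6.01*s^3 - 0.28*s^2 + 0.6*s - 2.15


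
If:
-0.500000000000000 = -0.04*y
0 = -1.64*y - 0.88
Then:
No Solution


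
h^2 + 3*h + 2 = (h + 1)*(h + 2)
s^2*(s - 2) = s^3 - 2*s^2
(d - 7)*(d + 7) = d^2 - 49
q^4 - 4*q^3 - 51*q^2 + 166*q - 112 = (q - 8)*(q - 2)*(q - 1)*(q + 7)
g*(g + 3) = g^2 + 3*g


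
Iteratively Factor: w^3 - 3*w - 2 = (w - 2)*(w^2 + 2*w + 1) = (w - 2)*(w + 1)*(w + 1)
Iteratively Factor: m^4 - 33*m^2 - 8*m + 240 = (m - 5)*(m^3 + 5*m^2 - 8*m - 48) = (m - 5)*(m + 4)*(m^2 + m - 12) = (m - 5)*(m + 4)^2*(m - 3)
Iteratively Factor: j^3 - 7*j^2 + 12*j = (j - 3)*(j^2 - 4*j) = j*(j - 3)*(j - 4)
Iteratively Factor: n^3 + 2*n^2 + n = (n + 1)*(n^2 + n) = n*(n + 1)*(n + 1)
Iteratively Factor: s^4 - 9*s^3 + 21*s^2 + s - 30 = (s + 1)*(s^3 - 10*s^2 + 31*s - 30) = (s - 5)*(s + 1)*(s^2 - 5*s + 6) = (s - 5)*(s - 3)*(s + 1)*(s - 2)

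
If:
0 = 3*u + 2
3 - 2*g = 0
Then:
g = 3/2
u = -2/3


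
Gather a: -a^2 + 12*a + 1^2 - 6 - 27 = -a^2 + 12*a - 32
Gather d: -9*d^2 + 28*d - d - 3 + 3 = -9*d^2 + 27*d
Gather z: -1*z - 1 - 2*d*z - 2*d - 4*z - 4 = -2*d + z*(-2*d - 5) - 5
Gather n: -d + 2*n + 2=-d + 2*n + 2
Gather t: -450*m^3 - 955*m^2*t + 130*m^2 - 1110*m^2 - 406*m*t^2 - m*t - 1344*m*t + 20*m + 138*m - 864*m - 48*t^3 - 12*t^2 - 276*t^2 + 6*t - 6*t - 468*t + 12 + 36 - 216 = -450*m^3 - 980*m^2 - 706*m - 48*t^3 + t^2*(-406*m - 288) + t*(-955*m^2 - 1345*m - 468) - 168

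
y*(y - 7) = y^2 - 7*y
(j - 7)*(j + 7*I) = j^2 - 7*j + 7*I*j - 49*I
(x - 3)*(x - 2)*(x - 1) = x^3 - 6*x^2 + 11*x - 6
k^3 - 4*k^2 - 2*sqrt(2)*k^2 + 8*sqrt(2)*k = k*(k - 4)*(k - 2*sqrt(2))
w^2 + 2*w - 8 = (w - 2)*(w + 4)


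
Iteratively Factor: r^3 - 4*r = (r - 2)*(r^2 + 2*r) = r*(r - 2)*(r + 2)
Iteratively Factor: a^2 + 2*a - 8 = (a - 2)*(a + 4)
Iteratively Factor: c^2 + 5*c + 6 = (c + 2)*(c + 3)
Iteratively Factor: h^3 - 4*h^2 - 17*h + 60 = (h + 4)*(h^2 - 8*h + 15) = (h - 5)*(h + 4)*(h - 3)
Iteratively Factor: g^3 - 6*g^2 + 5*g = (g)*(g^2 - 6*g + 5) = g*(g - 5)*(g - 1)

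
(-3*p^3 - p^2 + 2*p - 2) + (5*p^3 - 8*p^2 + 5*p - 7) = 2*p^3 - 9*p^2 + 7*p - 9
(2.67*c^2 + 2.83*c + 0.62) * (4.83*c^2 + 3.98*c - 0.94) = 12.8961*c^4 + 24.2955*c^3 + 11.7482*c^2 - 0.1926*c - 0.5828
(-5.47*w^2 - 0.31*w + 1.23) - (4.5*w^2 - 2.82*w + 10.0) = -9.97*w^2 + 2.51*w - 8.77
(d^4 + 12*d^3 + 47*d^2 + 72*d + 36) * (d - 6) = d^5 + 6*d^4 - 25*d^3 - 210*d^2 - 396*d - 216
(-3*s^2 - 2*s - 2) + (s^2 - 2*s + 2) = -2*s^2 - 4*s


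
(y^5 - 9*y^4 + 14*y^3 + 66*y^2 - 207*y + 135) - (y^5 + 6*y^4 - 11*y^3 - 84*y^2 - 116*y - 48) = -15*y^4 + 25*y^3 + 150*y^2 - 91*y + 183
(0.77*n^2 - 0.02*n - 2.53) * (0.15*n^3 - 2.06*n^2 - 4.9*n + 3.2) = 0.1155*n^5 - 1.5892*n^4 - 4.1113*n^3 + 7.7738*n^2 + 12.333*n - 8.096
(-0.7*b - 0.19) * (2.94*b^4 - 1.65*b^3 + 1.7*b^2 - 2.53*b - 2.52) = -2.058*b^5 + 0.5964*b^4 - 0.8765*b^3 + 1.448*b^2 + 2.2447*b + 0.4788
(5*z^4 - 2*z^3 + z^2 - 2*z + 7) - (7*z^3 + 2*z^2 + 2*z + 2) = 5*z^4 - 9*z^3 - z^2 - 4*z + 5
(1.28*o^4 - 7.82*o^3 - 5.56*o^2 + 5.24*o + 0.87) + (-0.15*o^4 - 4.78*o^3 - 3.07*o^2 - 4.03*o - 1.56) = 1.13*o^4 - 12.6*o^3 - 8.63*o^2 + 1.21*o - 0.69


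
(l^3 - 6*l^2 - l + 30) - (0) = l^3 - 6*l^2 - l + 30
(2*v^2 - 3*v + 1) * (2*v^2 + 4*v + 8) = 4*v^4 + 2*v^3 + 6*v^2 - 20*v + 8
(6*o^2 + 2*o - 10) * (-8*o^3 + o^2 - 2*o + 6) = -48*o^5 - 10*o^4 + 70*o^3 + 22*o^2 + 32*o - 60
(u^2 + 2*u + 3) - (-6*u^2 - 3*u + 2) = 7*u^2 + 5*u + 1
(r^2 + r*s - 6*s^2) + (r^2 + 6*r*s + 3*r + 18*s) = 2*r^2 + 7*r*s + 3*r - 6*s^2 + 18*s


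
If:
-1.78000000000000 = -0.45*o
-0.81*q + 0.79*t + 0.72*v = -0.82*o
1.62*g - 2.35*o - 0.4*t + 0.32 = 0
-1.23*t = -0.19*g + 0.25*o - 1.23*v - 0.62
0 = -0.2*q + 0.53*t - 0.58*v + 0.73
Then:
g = 5.76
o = 3.96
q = 5.14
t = 0.89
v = 0.30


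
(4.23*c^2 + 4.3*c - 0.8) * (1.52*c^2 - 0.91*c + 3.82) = 6.4296*c^4 + 2.6867*c^3 + 11.0296*c^2 + 17.154*c - 3.056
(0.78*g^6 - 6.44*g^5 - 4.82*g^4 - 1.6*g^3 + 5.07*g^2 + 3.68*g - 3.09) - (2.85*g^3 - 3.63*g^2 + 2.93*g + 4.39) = 0.78*g^6 - 6.44*g^5 - 4.82*g^4 - 4.45*g^3 + 8.7*g^2 + 0.75*g - 7.48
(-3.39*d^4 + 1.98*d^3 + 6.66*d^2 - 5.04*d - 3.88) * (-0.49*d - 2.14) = 1.6611*d^5 + 6.2844*d^4 - 7.5006*d^3 - 11.7828*d^2 + 12.6868*d + 8.3032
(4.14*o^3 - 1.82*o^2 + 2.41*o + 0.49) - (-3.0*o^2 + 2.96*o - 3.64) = 4.14*o^3 + 1.18*o^2 - 0.55*o + 4.13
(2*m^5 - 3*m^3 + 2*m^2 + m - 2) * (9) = 18*m^5 - 27*m^3 + 18*m^2 + 9*m - 18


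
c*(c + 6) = c^2 + 6*c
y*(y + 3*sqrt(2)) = y^2 + 3*sqrt(2)*y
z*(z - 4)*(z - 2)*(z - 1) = z^4 - 7*z^3 + 14*z^2 - 8*z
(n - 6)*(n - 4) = n^2 - 10*n + 24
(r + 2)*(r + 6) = r^2 + 8*r + 12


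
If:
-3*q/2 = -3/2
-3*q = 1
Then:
No Solution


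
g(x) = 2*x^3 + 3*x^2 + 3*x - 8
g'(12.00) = 939.00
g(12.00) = 3916.00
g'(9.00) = 543.00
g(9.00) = 1720.00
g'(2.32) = 49.21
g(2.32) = 40.08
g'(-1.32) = 5.53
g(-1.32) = -11.33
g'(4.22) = 135.17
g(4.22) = 208.39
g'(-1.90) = 13.26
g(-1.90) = -16.59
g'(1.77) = 32.42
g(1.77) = 17.80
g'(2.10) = 42.06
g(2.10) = 30.05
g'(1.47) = 24.79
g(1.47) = 9.25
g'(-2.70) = 30.54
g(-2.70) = -33.60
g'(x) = 6*x^2 + 6*x + 3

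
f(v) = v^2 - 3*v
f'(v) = 2*v - 3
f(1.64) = -2.23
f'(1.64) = 0.28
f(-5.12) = 41.57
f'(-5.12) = -13.24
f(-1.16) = 4.83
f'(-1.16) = -5.32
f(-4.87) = 38.33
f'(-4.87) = -12.74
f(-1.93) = 9.51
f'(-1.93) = -6.86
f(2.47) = -1.31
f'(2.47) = 1.94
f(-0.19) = 0.61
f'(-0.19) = -3.38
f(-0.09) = 0.28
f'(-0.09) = -3.18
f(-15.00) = 270.00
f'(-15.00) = -33.00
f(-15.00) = 270.00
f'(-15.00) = -33.00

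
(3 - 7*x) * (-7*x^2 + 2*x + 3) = 49*x^3 - 35*x^2 - 15*x + 9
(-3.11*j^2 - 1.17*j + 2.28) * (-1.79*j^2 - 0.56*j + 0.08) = 5.5669*j^4 + 3.8359*j^3 - 3.6748*j^2 - 1.3704*j + 0.1824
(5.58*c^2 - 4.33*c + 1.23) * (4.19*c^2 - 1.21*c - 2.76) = 23.3802*c^4 - 24.8945*c^3 - 5.0078*c^2 + 10.4625*c - 3.3948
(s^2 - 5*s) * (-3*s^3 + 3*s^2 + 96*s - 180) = -3*s^5 + 18*s^4 + 81*s^3 - 660*s^2 + 900*s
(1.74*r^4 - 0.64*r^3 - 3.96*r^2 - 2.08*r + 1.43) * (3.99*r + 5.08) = 6.9426*r^5 + 6.2856*r^4 - 19.0516*r^3 - 28.416*r^2 - 4.8607*r + 7.2644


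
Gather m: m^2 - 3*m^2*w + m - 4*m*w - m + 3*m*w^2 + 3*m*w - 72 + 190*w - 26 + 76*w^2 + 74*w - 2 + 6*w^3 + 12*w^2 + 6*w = m^2*(1 - 3*w) + m*(3*w^2 - w) + 6*w^3 + 88*w^2 + 270*w - 100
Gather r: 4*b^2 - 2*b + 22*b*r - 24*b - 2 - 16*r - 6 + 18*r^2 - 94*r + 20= 4*b^2 - 26*b + 18*r^2 + r*(22*b - 110) + 12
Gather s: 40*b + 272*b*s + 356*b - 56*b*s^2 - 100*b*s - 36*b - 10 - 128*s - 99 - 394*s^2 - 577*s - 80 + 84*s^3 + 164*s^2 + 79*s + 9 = 360*b + 84*s^3 + s^2*(-56*b - 230) + s*(172*b - 626) - 180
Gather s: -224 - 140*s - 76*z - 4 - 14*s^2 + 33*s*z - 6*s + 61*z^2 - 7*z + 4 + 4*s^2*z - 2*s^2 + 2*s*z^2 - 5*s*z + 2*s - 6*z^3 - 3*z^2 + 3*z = s^2*(4*z - 16) + s*(2*z^2 + 28*z - 144) - 6*z^3 + 58*z^2 - 80*z - 224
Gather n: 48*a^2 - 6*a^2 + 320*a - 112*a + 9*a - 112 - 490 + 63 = 42*a^2 + 217*a - 539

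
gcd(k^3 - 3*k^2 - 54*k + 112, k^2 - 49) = k + 7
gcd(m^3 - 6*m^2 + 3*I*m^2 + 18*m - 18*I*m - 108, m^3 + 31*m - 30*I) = m + 6*I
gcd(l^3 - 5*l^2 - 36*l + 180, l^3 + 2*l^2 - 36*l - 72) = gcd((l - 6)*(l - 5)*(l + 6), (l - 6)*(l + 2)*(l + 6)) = l^2 - 36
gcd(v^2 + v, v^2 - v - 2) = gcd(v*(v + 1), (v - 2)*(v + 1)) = v + 1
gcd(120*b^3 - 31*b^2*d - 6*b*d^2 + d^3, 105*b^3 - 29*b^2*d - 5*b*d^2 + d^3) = 15*b^2 - 2*b*d - d^2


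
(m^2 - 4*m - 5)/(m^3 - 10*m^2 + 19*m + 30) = 1/(m - 6)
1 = 1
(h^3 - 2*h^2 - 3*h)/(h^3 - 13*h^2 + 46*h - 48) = h*(h + 1)/(h^2 - 10*h + 16)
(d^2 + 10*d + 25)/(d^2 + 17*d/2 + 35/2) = 2*(d + 5)/(2*d + 7)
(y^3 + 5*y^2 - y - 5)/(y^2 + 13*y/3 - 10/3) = 3*(y^2 - 1)/(3*y - 2)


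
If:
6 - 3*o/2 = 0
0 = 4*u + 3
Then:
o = 4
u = -3/4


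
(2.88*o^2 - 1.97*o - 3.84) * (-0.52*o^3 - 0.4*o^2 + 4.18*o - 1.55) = -1.4976*o^5 - 0.1276*o^4 + 14.8232*o^3 - 11.1626*o^2 - 12.9977*o + 5.952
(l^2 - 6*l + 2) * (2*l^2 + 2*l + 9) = 2*l^4 - 10*l^3 + l^2 - 50*l + 18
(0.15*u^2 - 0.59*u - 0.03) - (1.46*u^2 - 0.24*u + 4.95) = -1.31*u^2 - 0.35*u - 4.98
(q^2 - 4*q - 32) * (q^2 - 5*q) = q^4 - 9*q^3 - 12*q^2 + 160*q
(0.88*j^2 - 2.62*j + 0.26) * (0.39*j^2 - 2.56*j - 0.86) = 0.3432*j^4 - 3.2746*j^3 + 6.0518*j^2 + 1.5876*j - 0.2236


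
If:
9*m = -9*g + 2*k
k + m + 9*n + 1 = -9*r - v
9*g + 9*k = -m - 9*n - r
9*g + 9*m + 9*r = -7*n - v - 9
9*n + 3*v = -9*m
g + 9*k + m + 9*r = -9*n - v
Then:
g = -45065/13471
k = 7317/13471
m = 46691/13471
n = 34197/13471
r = -14732/13471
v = -242664/13471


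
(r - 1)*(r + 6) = r^2 + 5*r - 6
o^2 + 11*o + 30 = (o + 5)*(o + 6)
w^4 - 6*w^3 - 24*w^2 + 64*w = w*(w - 8)*(w - 2)*(w + 4)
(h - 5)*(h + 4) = h^2 - h - 20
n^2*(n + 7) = n^3 + 7*n^2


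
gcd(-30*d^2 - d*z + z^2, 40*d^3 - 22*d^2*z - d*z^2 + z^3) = 5*d + z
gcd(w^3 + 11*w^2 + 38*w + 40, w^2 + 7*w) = 1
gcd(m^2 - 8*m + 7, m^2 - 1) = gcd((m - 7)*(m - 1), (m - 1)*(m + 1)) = m - 1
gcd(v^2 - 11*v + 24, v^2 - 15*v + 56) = v - 8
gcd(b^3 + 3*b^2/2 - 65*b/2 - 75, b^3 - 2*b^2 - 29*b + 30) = b^2 - b - 30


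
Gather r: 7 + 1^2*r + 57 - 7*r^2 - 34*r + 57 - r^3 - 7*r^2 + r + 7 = -r^3 - 14*r^2 - 32*r + 128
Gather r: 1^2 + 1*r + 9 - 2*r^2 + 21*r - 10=-2*r^2 + 22*r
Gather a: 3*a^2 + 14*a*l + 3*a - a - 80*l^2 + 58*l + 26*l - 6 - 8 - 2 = 3*a^2 + a*(14*l + 2) - 80*l^2 + 84*l - 16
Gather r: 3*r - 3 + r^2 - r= r^2 + 2*r - 3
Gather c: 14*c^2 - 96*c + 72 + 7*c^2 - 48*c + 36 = 21*c^2 - 144*c + 108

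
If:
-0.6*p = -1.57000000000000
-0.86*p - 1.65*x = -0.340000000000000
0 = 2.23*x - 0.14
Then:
No Solution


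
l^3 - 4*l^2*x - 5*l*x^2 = l*(l - 5*x)*(l + x)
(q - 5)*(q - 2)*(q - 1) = q^3 - 8*q^2 + 17*q - 10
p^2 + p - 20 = (p - 4)*(p + 5)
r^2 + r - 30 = (r - 5)*(r + 6)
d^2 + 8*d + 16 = (d + 4)^2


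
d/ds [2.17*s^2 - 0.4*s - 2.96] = 4.34*s - 0.4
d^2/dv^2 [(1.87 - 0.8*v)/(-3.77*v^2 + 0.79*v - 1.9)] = ((15.3638 - 18.096*v)*(3.77*v^2 - 0.79*v + 1.9) + (0.8*v - 1.87)*(7.54*v - 0.79)*(15.08*v - 1.58))/(3.77*v^2 - 0.79*v + 1.9)^3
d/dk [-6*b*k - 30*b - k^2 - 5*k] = -6*b - 2*k - 5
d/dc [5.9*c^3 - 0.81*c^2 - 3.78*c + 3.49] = 17.7*c^2 - 1.62*c - 3.78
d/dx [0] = 0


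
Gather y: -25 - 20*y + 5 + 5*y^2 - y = 5*y^2 - 21*y - 20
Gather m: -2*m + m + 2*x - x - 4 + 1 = -m + x - 3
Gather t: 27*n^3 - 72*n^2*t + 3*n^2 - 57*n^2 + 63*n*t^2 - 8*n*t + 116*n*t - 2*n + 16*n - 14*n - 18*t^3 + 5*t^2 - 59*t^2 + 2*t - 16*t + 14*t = 27*n^3 - 54*n^2 - 18*t^3 + t^2*(63*n - 54) + t*(-72*n^2 + 108*n)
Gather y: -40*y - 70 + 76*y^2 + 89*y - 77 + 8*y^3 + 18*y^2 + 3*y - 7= 8*y^3 + 94*y^2 + 52*y - 154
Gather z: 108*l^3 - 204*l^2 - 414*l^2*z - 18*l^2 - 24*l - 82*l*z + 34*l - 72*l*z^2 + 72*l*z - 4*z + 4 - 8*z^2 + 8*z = 108*l^3 - 222*l^2 + 10*l + z^2*(-72*l - 8) + z*(-414*l^2 - 10*l + 4) + 4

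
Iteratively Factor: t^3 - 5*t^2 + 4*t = (t)*(t^2 - 5*t + 4) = t*(t - 4)*(t - 1)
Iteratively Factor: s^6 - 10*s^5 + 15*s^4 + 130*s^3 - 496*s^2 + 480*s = (s - 5)*(s^5 - 5*s^4 - 10*s^3 + 80*s^2 - 96*s) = (s - 5)*(s - 4)*(s^4 - s^3 - 14*s^2 + 24*s) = s*(s - 5)*(s - 4)*(s^3 - s^2 - 14*s + 24) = s*(s - 5)*(s - 4)*(s - 2)*(s^2 + s - 12) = s*(s - 5)*(s - 4)*(s - 2)*(s + 4)*(s - 3)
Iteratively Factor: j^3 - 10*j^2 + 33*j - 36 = (j - 3)*(j^2 - 7*j + 12) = (j - 3)^2*(j - 4)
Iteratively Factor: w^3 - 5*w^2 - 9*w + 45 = (w - 5)*(w^2 - 9) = (w - 5)*(w + 3)*(w - 3)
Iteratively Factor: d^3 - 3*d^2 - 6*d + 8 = (d - 4)*(d^2 + d - 2) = (d - 4)*(d + 2)*(d - 1)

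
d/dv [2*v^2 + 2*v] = 4*v + 2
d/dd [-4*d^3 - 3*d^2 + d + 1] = -12*d^2 - 6*d + 1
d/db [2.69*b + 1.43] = 2.69000000000000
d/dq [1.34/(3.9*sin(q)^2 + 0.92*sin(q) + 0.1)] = -(10.452*sin(q) + 1.2328)*cos(q)/(3.9*sin(q)^2 + 0.92*sin(q) + 0.1)^2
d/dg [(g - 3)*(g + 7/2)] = 2*g + 1/2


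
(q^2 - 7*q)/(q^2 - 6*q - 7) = q/(q + 1)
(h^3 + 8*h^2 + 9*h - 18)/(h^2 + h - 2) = (h^2 + 9*h + 18)/(h + 2)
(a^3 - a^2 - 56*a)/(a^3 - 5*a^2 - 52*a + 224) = a/(a - 4)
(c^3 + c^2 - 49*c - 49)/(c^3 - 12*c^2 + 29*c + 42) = (c + 7)/(c - 6)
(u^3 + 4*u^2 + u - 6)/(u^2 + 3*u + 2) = (u^2 + 2*u - 3)/(u + 1)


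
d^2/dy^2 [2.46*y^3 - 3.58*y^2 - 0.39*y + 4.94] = 14.76*y - 7.16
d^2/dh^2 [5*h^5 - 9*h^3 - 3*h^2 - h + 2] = 100*h^3 - 54*h - 6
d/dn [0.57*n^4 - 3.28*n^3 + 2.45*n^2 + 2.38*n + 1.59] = 2.28*n^3 - 9.84*n^2 + 4.9*n + 2.38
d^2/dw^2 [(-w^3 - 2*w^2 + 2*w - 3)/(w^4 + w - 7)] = 2*(-w^9 - 6*w^8 + 12*w^7 - 23*w^6 - 72*w^5 - 174*w^4 + 133*w^3 - 105*w^2 - 147*w - 87)/(w^12 + 3*w^9 - 21*w^8 + 3*w^6 - 42*w^5 + 147*w^4 + w^3 - 21*w^2 + 147*w - 343)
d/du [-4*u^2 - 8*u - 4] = -8*u - 8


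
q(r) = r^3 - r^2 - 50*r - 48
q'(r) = 3*r^2 - 2*r - 50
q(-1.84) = 34.38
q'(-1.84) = -36.16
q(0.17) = -56.52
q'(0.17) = -50.25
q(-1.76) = 31.45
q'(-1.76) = -37.19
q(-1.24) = 10.56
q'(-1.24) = -42.91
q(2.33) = -157.28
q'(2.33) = -38.37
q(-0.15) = -40.53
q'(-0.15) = -49.63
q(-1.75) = 31.08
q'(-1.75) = -37.31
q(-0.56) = -20.49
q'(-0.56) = -47.94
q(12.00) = 936.00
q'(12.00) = 358.00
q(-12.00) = -1320.00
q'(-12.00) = 406.00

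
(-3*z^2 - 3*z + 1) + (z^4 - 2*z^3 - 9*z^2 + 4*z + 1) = z^4 - 2*z^3 - 12*z^2 + z + 2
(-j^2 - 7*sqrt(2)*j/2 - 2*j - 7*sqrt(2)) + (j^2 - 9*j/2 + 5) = -13*j/2 - 7*sqrt(2)*j/2 - 7*sqrt(2) + 5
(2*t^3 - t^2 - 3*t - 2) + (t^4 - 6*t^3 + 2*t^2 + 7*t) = t^4 - 4*t^3 + t^2 + 4*t - 2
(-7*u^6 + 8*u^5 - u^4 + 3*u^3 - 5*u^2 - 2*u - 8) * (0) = 0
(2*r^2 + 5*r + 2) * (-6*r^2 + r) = -12*r^4 - 28*r^3 - 7*r^2 + 2*r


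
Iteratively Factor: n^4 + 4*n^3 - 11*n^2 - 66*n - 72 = (n - 4)*(n^3 + 8*n^2 + 21*n + 18) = (n - 4)*(n + 3)*(n^2 + 5*n + 6) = (n - 4)*(n + 3)^2*(n + 2)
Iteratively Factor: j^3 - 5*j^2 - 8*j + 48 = (j + 3)*(j^2 - 8*j + 16) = (j - 4)*(j + 3)*(j - 4)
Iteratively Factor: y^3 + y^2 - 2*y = (y - 1)*(y^2 + 2*y) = (y - 1)*(y + 2)*(y)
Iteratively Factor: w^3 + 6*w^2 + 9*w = (w + 3)*(w^2 + 3*w) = (w + 3)^2*(w)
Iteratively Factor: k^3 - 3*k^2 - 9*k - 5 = (k - 5)*(k^2 + 2*k + 1) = (k - 5)*(k + 1)*(k + 1)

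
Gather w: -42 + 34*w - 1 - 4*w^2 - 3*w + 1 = -4*w^2 + 31*w - 42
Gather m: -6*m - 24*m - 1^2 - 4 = -30*m - 5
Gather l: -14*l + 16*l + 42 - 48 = 2*l - 6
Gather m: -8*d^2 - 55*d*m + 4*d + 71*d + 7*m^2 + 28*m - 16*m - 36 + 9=-8*d^2 + 75*d + 7*m^2 + m*(12 - 55*d) - 27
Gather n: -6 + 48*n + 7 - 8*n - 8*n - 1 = 32*n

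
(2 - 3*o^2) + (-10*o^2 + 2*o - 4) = -13*o^2 + 2*o - 2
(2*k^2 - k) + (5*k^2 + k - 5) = 7*k^2 - 5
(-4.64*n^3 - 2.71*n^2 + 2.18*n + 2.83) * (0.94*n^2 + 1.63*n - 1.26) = -4.3616*n^5 - 10.1106*n^4 + 3.4783*n^3 + 9.6282*n^2 + 1.8661*n - 3.5658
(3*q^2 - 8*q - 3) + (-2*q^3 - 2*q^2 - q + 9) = -2*q^3 + q^2 - 9*q + 6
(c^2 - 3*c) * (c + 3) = c^3 - 9*c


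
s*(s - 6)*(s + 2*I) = s^3 - 6*s^2 + 2*I*s^2 - 12*I*s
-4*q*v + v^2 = v*(-4*q + v)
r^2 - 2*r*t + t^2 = (r - t)^2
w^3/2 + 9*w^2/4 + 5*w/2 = w*(w/2 + 1)*(w + 5/2)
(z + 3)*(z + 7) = z^2 + 10*z + 21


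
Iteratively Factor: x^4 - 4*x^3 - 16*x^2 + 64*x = (x)*(x^3 - 4*x^2 - 16*x + 64) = x*(x - 4)*(x^2 - 16) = x*(x - 4)^2*(x + 4)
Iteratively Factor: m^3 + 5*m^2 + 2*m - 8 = (m + 2)*(m^2 + 3*m - 4) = (m + 2)*(m + 4)*(m - 1)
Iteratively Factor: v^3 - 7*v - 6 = (v - 3)*(v^2 + 3*v + 2) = (v - 3)*(v + 2)*(v + 1)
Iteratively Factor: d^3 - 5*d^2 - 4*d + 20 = (d - 2)*(d^2 - 3*d - 10) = (d - 2)*(d + 2)*(d - 5)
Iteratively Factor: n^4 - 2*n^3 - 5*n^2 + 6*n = (n)*(n^3 - 2*n^2 - 5*n + 6) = n*(n - 3)*(n^2 + n - 2) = n*(n - 3)*(n - 1)*(n + 2)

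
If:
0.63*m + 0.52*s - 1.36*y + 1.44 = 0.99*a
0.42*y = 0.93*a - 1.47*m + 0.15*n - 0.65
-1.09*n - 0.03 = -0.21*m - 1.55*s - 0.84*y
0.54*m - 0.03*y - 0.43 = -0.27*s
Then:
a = 1.95717673290163 - 1.03889608054213*y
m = 0.806202884330565 - 0.66759781094028*y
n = 2.69869715214645*y + 0.0996258557827405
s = 1.44630673299167*y - 0.0198131760685364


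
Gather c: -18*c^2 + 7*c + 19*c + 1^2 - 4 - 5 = -18*c^2 + 26*c - 8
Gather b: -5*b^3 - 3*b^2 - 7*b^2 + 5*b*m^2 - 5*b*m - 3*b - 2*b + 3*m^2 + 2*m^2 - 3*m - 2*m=-5*b^3 - 10*b^2 + b*(5*m^2 - 5*m - 5) + 5*m^2 - 5*m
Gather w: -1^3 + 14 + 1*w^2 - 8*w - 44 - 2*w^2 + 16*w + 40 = -w^2 + 8*w + 9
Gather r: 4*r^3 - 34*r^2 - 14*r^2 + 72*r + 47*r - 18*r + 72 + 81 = 4*r^3 - 48*r^2 + 101*r + 153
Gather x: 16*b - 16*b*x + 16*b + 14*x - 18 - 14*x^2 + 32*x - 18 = 32*b - 14*x^2 + x*(46 - 16*b) - 36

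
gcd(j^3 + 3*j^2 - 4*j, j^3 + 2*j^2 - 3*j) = j^2 - j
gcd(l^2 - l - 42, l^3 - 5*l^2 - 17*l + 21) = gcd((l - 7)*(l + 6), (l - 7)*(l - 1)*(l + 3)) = l - 7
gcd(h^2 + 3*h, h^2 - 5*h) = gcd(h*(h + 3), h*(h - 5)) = h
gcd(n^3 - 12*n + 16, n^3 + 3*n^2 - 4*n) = n + 4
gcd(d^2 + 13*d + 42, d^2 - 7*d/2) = 1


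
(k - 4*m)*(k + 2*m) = k^2 - 2*k*m - 8*m^2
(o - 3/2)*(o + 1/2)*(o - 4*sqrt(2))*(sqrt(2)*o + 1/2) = sqrt(2)*o^4 - 15*o^3/2 - sqrt(2)*o^3 - 11*sqrt(2)*o^2/4 + 15*o^2/2 + 2*sqrt(2)*o + 45*o/8 + 3*sqrt(2)/2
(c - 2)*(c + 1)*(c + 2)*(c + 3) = c^4 + 4*c^3 - c^2 - 16*c - 12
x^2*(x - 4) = x^3 - 4*x^2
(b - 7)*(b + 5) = b^2 - 2*b - 35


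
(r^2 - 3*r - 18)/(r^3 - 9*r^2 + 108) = 1/(r - 6)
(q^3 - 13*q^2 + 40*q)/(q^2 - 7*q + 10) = q*(q - 8)/(q - 2)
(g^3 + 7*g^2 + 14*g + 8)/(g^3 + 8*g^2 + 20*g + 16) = (g + 1)/(g + 2)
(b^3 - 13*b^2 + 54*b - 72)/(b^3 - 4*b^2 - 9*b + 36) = (b - 6)/(b + 3)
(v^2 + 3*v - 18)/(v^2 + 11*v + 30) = (v - 3)/(v + 5)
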